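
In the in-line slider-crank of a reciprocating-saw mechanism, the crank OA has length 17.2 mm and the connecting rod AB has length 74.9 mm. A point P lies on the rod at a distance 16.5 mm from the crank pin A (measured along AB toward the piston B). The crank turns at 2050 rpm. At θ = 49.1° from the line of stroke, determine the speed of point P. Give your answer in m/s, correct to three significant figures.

3.45

ω = 214.7 rad/s.  Crank-pin speed |V_A| = rω = 3.6924 m/s, perpendicular to OA.
Rod angle: sinφ = −(r/L) sinθ ⇒ φ = -9.996°; ω_rod = −rω cosθ/√(L²−r²sin²θ) = -32.775 rad/s.
V_P = V_A + ω_rod × AP, with AP = 0.0165 m along the rod.
Components: V_Px = −rω sinθ − a·ω_rod·sinφ = -2.8848 m/s;  V_Py = rω cosθ + a·ω_rod·cosφ = +1.885 m/s.
|V_P| = √(V_Px² + V_Py²) = 3.446 m/s.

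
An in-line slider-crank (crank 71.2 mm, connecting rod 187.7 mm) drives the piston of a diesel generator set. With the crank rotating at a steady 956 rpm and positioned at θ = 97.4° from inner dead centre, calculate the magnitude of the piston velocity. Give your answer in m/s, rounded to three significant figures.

6.70

ω = 2π·956/60 = 100.1 rad/s
For an in-line slider-crank, x = r cosθ + √(L² − r² sin²θ), so v = −rω sinθ·[1 + r cosθ/√(L² − r² sin²θ)].
With r = 0.0712 m, L = 0.1877 m, θ = 97.4°: √(L² − r² sin²θ) = 0.17391 m.
v = −0.0712·100.1·0.99167·[1 + 0.0712·-0.12880/0.17391] = -6.6959 m/s.
|v| = 6.6959 m/s.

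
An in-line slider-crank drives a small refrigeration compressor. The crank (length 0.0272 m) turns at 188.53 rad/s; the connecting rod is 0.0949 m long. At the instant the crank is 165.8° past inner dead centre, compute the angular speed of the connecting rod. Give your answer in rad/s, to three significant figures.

ω = 188.5 rad/s
The rod makes angle φ with the slider axis where L sinφ = r sinθ; differentiating, L cosφ·φ̇ = r ω cosθ.
L cosφ = √(L² − r² sin²θ) = 0.094665 m.
|ω_rod| = r ω |cosθ| / √(L² − r² sin²θ) = 0.0272·188.5·0.96945/0.094665 = 52.515 rad/s.

52.5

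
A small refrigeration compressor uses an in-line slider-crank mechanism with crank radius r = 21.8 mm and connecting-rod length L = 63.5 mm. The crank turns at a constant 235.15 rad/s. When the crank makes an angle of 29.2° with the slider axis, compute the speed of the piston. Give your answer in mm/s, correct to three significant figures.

ω = 235.2 rad/s
For an in-line slider-crank, x = r cosθ + √(L² − r² sin²θ), so v = −rω sinθ·[1 + r cosθ/√(L² − r² sin²θ)].
With r = 0.0218 m, L = 0.0635 m, θ = 29.2°: √(L² − r² sin²θ) = 0.062603 m.
v = −0.0218·235.2·0.48786·[1 + 0.0218·0.87292/0.062603] = -3.2611 m/s.
|v| = 3.2611 m/s = 3261.1 mm/s.

3260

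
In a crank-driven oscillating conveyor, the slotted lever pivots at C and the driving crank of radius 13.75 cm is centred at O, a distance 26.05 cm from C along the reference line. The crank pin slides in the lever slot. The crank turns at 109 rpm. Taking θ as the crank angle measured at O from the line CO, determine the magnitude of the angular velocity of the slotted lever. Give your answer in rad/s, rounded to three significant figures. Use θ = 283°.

ω = 11.41 rad/s (from 109 rpm).
Crank pin A relative to C: A = (d + r cosθ, r sinθ); lever angle φ = atan2(r sinθ, d + r cosθ).
Differentiating tanφ: φ̇ = rω(d cosθ + r)/(d² + r² + 2dr cosθ).
d² + r² + 2dr cosθ = |CA|² = 0.102881 m²;  d cosθ + r = +0.1961 m.
|ω_lever| = |0.1375·11.41·+0.1961| / 0.102881 = 2.9916 rad/s.

2.99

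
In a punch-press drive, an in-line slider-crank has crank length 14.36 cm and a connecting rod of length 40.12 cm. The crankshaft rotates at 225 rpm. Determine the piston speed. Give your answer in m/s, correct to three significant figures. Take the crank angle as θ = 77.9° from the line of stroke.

ω = 2π·225/60 = 23.56 rad/s
For an in-line slider-crank, x = r cosθ + √(L² − r² sin²θ), so v = −rω sinθ·[1 + r cosθ/√(L² − r² sin²θ)].
With r = 0.1436 m, L = 0.4012 m, θ = 77.9°: √(L² − r² sin²θ) = 0.37583 m.
v = −0.1436·23.56·0.97778·[1 + 0.1436·0.20962/0.37583] = -3.5733 m/s.
|v| = 3.5733 m/s.

3.57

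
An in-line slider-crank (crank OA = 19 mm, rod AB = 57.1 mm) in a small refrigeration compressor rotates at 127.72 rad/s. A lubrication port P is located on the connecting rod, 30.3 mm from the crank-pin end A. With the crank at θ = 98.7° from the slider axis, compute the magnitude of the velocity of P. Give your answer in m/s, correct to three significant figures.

2.34

ω = 127.7 rad/s.  Crank-pin speed |V_A| = rω = 2.4267 m/s, perpendicular to OA.
Rod angle: sinφ = −(r/L) sinθ ⇒ φ = -19.203°; ω_rod = −rω cosθ/√(L²−r²sin²θ) = +6.8072 rad/s.
V_P = V_A + ω_rod × AP, with AP = 0.0303 m along the rod.
Components: V_Px = −rω sinθ − a·ω_rod·sinφ = -2.3309 m/s;  V_Py = rω cosθ + a·ω_rod·cosφ = -0.17228 m/s.
|V_P| = √(V_Px² + V_Py²) = 2.3373 m/s.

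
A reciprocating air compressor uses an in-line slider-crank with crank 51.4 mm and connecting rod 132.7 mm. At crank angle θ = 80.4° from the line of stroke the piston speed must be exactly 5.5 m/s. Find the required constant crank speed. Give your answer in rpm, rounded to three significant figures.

For an in-line slider-crank, |v_piston| = rω|sinθ|·[1 + r cosθ/√(L² − r² sin²θ)].
With r = 0.0514 m, L = 0.1327 m, θ = 80.4°: the bracketed kinematic factor |dx/dθ| = 0.054222 m.
ω = v/|dx/dθ| = 5.5/0.054222 = 101.43 rad/s.
N = 60ω/(2π) = 968.62 rpm.

969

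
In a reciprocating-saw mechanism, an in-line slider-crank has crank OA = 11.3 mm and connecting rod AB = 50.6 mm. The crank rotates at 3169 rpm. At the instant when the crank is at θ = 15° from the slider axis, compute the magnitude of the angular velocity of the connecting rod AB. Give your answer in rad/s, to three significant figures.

71.7

ω = 331.9 rad/s (converted from 3169 rpm).
The rod makes angle φ with the slider axis where L sinφ = r sinθ; differentiating, L cosφ·φ̇ = r ω cosθ.
L cosφ = √(L² − r² sin²θ) = 0.050515 m.
|ω_rod| = r ω |cosθ| / √(L² − r² sin²θ) = 0.0113·331.9·0.96593/0.050515 = 71.705 rad/s.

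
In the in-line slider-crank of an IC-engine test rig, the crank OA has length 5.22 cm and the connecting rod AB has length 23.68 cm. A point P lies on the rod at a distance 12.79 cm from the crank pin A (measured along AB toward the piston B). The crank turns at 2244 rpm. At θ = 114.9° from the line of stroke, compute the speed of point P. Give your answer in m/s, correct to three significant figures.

10.8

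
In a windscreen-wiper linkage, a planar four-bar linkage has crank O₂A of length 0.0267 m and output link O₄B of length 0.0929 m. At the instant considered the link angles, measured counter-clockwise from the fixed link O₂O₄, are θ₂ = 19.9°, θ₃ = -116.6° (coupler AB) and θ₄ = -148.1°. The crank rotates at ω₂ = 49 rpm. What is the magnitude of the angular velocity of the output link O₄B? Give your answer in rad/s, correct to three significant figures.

ω₂ = 5.131 rad/s (from 49 rpm).
Differentiating the loop-closure r₂e^{iθ₂}+r₃e^{iθ₃}=r₁+r₄e^{iθ₄} gives r₂ω₂e^{iθ₂}+r₃ω₃e^{iθ₃}=r₄ω₄e^{iθ₄}.
Eliminating the other unknown: ω₄ = r₂ω₂ sin(θ₂−θ₃) / [r₄ sin(θ₄−θ₃)].
Numerator sine = +0.68835; denominator sine = -0.52250.
Result = 0.0267·5.131·(+0.68835) / (0.0929·(-0.52250)) = -1.9429 rad/s; magnitude 1.9429 rad/s.

1.94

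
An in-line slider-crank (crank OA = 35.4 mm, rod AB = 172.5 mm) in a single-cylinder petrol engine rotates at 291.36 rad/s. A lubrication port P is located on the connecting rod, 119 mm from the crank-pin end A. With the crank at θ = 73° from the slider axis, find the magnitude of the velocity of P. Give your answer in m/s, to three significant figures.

10.3

ω = 291.4 rad/s.  Crank-pin speed |V_A| = rω = 10.314 m/s, perpendicular to OA.
Rod angle: sinφ = −(r/L) sinθ ⇒ φ = -11.318°; ω_rod = −rω cosθ/√(L²−r²sin²θ) = -17.828 rad/s.
V_P = V_A + ω_rod × AP, with AP = 0.119 m along the rod.
Components: V_Px = −rω sinθ − a·ω_rod·sinφ = -10.28 m/s;  V_Py = rω cosθ + a·ω_rod·cosφ = +0.93526 m/s.
|V_P| = √(V_Px² + V_Py²) = 10.322 m/s.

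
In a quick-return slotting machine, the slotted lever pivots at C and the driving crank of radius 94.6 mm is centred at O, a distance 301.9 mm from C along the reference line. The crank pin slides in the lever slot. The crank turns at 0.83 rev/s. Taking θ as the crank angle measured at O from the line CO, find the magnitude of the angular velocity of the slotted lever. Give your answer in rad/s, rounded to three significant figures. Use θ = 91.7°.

ω = 5.215 rad/s (from 0.83 rev/s).
Crank pin A relative to C: A = (d + r cosθ, r sinθ); lever angle φ = atan2(r sinθ, d + r cosθ).
Differentiating tanφ: φ̇ = rω(d cosθ + r)/(d² + r² + 2dr cosθ).
d² + r² + 2dr cosθ = |CA|² = 0.0983982 m²;  d cosθ + r = +0.085644 m.
|ω_lever| = |0.0946·5.215·+0.085644| / 0.0983982 = 0.4294 rad/s.

0.429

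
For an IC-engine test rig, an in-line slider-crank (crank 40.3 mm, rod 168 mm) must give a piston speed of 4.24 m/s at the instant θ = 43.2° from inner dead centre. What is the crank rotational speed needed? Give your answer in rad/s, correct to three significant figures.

131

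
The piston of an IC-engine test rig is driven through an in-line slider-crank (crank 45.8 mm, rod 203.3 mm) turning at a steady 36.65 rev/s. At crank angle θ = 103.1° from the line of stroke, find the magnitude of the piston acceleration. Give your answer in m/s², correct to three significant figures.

1050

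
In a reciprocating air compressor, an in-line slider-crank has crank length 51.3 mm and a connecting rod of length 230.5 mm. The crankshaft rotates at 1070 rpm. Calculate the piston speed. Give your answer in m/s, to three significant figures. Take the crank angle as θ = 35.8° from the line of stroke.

3.97

ω = 2π·1070/60 = 112.1 rad/s
For an in-line slider-crank, x = r cosθ + √(L² − r² sin²θ), so v = −rω sinθ·[1 + r cosθ/√(L² − r² sin²θ)].
With r = 0.0513 m, L = 0.2305 m, θ = 35.8°: √(L² − r² sin²θ) = 0.22854 m.
v = −0.0513·112.1·0.58496·[1 + 0.0513·0.81106/0.22854] = -3.9746 m/s.
|v| = 3.9746 m/s.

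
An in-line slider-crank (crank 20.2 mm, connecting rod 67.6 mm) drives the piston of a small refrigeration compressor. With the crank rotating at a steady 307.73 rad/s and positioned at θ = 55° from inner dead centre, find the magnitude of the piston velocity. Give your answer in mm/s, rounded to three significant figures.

5990

ω = 307.7 rad/s
For an in-line slider-crank, x = r cosθ + √(L² − r² sin²θ), so v = −rω sinθ·[1 + r cosθ/√(L² − r² sin²θ)].
With r = 0.0202 m, L = 0.0676 m, θ = 55°: √(L² − r² sin²θ) = 0.065544 m.
v = −0.0202·307.7·0.81915·[1 + 0.0202·0.57358/0.065544] = -5.9921 m/s.
|v| = 5.9921 m/s = 5992.1 mm/s.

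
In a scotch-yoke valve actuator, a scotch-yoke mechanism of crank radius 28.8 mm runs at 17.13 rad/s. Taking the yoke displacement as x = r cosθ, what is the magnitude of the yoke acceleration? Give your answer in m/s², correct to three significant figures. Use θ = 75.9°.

2.06

ω = 17.13 rad/s
x = r cosθ ⇒ ẍ = −rω² cosθ (ω constant).
|a| = rω²|cosθ| = 0.0288·(17.13)²·|cos 75.9°| = 2.0588 m/s².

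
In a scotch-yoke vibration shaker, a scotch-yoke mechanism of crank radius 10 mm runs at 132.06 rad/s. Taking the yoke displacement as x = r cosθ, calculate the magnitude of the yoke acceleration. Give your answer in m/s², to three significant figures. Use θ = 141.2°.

136

ω = 132.1 rad/s
x = r cosθ ⇒ ẍ = −rω² cosθ (ω constant).
|a| = rω²|cosθ| = 0.01·(132.1)²·|cos 141.2°| = 135.92 m/s².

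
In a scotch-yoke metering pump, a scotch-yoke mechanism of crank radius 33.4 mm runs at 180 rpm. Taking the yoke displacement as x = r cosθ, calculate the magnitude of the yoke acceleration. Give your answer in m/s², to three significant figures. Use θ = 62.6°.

ω = 18.85 rad/s (from 180 rpm).
x = r cosθ ⇒ ẍ = −rω² cosθ (ω constant).
|a| = rω²|cosθ| = 0.0334·(18.85)²·|cos 62.6°| = 5.4613 m/s².

5.46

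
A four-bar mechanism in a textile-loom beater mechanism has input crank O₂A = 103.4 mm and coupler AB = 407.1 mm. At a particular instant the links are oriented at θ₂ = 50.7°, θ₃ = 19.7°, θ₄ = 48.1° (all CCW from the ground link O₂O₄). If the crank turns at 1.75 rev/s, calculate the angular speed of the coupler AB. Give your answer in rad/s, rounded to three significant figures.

ω₂ = 11 rad/s (from 1.75 rev/s).
Differentiating the loop-closure r₂e^{iθ₂}+r₃e^{iθ₃}=r₁+r₄e^{iθ₄} gives r₂ω₂e^{iθ₂}+r₃ω₃e^{iθ₃}=r₄ω₄e^{iθ₄}.
Eliminating the other unknown: ω₃ = r₂ω₂ sin(θ₄−θ₂) / [r₃ sin(θ₃−θ₄)].
Numerator sine = -0.04536; denominator sine = -0.47562.
Result = 0.1034·11·(-0.04536) / (0.4071·(-0.47562)) = +0.26636 rad/s; magnitude 0.26636 rad/s.

0.266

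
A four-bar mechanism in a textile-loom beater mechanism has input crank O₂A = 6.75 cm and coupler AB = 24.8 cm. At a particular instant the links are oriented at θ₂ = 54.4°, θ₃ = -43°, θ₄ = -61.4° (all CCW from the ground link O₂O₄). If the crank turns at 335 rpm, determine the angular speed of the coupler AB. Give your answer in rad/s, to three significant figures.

27.2

ω₂ = 35.08 rad/s (from 335 rpm).
Differentiating the loop-closure r₂e^{iθ₂}+r₃e^{iθ₃}=r₁+r₄e^{iθ₄} gives r₂ω₂e^{iθ₂}+r₃ω₃e^{iθ₃}=r₄ω₄e^{iθ₄}.
Eliminating the other unknown: ω₃ = r₂ω₂ sin(θ₄−θ₂) / [r₃ sin(θ₃−θ₄)].
Numerator sine = -0.90032; denominator sine = +0.31565.
Result = 0.0675·35.08·(-0.90032) / (0.248·(+0.31565)) = -27.234 rad/s; magnitude 27.234 rad/s.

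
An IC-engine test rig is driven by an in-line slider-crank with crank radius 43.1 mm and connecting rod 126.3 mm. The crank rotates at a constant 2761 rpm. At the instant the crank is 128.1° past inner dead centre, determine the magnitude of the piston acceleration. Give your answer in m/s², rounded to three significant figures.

2490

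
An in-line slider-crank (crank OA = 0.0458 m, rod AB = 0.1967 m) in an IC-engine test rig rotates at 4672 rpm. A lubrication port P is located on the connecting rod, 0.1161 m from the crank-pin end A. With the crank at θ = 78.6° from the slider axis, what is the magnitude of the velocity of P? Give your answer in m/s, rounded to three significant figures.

22.7

ω = 489.3 rad/s.  Crank-pin speed |V_A| = rω = 22.408 m/s, perpendicular to OA.
Rod angle: sinφ = −(r/L) sinθ ⇒ φ = -13.194°; ω_rod = −rω cosθ/√(L²−r²sin²θ) = -23.127 rad/s.
V_P = V_A + ω_rod × AP, with AP = 0.1161 m along the rod.
Components: V_Px = −rω sinθ − a·ω_rod·sinφ = -22.578 m/s;  V_Py = rω cosθ + a·ω_rod·cosφ = +1.8148 m/s.
|V_P| = √(V_Px² + V_Py²) = 22.651 m/s.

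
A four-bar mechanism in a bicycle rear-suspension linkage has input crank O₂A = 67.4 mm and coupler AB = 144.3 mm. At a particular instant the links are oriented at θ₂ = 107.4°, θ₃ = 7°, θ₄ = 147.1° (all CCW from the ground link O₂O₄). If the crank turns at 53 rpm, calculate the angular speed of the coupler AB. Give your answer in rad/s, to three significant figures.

2.58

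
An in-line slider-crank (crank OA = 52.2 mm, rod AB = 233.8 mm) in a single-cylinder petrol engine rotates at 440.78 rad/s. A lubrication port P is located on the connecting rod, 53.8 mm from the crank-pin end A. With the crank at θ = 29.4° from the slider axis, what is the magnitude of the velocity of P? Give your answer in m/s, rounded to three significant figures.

ω = 440.8 rad/s.  Crank-pin speed |V_A| = rω = 23.009 m/s, perpendicular to OA.
Rod angle: sinφ = −(r/L) sinθ ⇒ φ = -6.292°; ω_rod = −rω cosθ/√(L²−r²sin²θ) = -86.258 rad/s.
V_P = V_A + ω_rod × AP, with AP = 0.0538 m along the rod.
Components: V_Px = −rω sinθ − a·ω_rod·sinφ = -11.804 m/s;  V_Py = rω cosθ + a·ω_rod·cosφ = +15.433 m/s.
|V_P| = √(V_Px² + V_Py²) = 19.429 m/s.

19.4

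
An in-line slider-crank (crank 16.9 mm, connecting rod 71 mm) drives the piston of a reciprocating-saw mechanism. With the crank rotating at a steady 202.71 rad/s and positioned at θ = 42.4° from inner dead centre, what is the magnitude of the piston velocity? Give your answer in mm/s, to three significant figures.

2720

ω = 202.7 rad/s
For an in-line slider-crank, x = r cosθ + √(L² − r² sin²θ), so v = −rω sinθ·[1 + r cosθ/√(L² − r² sin²θ)].
With r = 0.0169 m, L = 0.071 m, θ = 42.4°: √(L² − r² sin²θ) = 0.07008 m.
v = −0.0169·202.7·0.67430·[1 + 0.0169·0.73846/0.07008] = -2.7214 m/s.
|v| = 2.7214 m/s = 2721.4 mm/s.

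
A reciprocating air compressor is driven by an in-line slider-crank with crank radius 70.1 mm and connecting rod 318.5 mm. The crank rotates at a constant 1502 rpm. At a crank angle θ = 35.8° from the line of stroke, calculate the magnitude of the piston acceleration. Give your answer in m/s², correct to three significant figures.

1530

ω = 2π·1502/60 = 157.3 rad/s
x(θ) = r cosθ + √(L² − r² sin²θ); with ω constant, a = ω²·d²x/dθ².
d²x/dθ² = −r cosθ − r²(cos2θ)/√u − r⁴ sin²2θ/(4u^{3/2}),  u = L² − r² sin²θ = 0.0997608 m².
Substituting r = 0.0701 m, L = 0.3185 m, θ = 35.8°: d²x/dθ² = -0.061939 m.
a = ω²·d²x/dθ² = (157.3)²·(-0.061939) = -1532.4 m/s²;  |a| = 1532.4 m/s².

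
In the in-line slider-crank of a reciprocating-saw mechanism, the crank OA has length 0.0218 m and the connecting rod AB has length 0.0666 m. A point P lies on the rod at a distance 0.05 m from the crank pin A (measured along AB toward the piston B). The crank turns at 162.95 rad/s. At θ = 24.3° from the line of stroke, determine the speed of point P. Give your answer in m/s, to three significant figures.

1.97

ω = 162.9 rad/s.  Crank-pin speed |V_A| = rω = 3.5523 m/s, perpendicular to OA.
Rod angle: sinφ = −(r/L) sinθ ⇒ φ = -7.741°; ω_rod = −rω cosθ/√(L²−r²sin²θ) = -49.06 rad/s.
V_P = V_A + ω_rod × AP, with AP = 0.05 m along the rod.
Components: V_Px = −rω sinθ − a·ω_rod·sinφ = -1.7922 m/s;  V_Py = rω cosθ + a·ω_rod·cosφ = +0.80697 m/s.
|V_P| = √(V_Px² + V_Py²) = 1.9655 m/s.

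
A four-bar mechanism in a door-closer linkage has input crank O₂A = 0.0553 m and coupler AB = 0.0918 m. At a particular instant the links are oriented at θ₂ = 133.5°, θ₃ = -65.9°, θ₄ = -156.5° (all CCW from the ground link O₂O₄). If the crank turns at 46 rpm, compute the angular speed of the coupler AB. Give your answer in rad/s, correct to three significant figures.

ω₂ = 4.817 rad/s (from 46 rpm).
Differentiating the loop-closure r₂e^{iθ₂}+r₃e^{iθ₃}=r₁+r₄e^{iθ₄} gives r₂ω₂e^{iθ₂}+r₃ω₃e^{iθ₃}=r₄ω₄e^{iθ₄}.
Eliminating the other unknown: ω₃ = r₂ω₂ sin(θ₄−θ₂) / [r₃ sin(θ₃−θ₄)].
Numerator sine = +0.93969; denominator sine = +0.99995.
Result = 0.0553·4.817·(+0.93969) / (0.0918·(+0.99995)) = +2.727 rad/s; magnitude 2.727 rad/s.

2.73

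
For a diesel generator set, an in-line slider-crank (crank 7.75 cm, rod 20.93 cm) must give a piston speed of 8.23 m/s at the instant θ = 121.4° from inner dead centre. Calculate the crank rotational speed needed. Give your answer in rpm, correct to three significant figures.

For an in-line slider-crank, |v_piston| = rω|sinθ|·[1 + r cosθ/√(L² − r² sin²θ)].
With r = 0.0775 m, L = 0.2093 m, θ = 121.4°: the bracketed kinematic factor |dx/dθ| = 0.052699 m.
ω = v/|dx/dθ| = 8.23/0.052699 = 156.17 rad/s.
N = 60ω/(2π) = 1491.3 rpm.

1490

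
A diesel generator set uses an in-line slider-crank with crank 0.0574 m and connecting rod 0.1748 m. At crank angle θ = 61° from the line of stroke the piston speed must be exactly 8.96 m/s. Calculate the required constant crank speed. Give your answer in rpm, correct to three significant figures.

1460

For an in-line slider-crank, |v_piston| = rω|sinθ|·[1 + r cosθ/√(L² − r² sin²θ)].
With r = 0.0574 m, L = 0.1748 m, θ = 61°: the bracketed kinematic factor |dx/dθ| = 0.058547 m.
ω = v/|dx/dθ| = 8.96/0.058547 = 153.04 rad/s.
N = 60ω/(2π) = 1461.4 rpm.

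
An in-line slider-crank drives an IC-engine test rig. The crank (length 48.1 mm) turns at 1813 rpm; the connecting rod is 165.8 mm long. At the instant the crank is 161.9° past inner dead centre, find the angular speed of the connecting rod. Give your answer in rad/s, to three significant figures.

52.6

ω = 189.9 rad/s (converted from 1813 rpm).
The rod makes angle φ with the slider axis where L sinφ = r sinθ; differentiating, L cosφ·φ̇ = r ω cosθ.
L cosφ = √(L² − r² sin²θ) = 0.16513 m.
|ω_rod| = r ω |cosθ| / √(L² − r² sin²θ) = 0.0481·189.9·0.95052/0.16513 = 52.568 rad/s.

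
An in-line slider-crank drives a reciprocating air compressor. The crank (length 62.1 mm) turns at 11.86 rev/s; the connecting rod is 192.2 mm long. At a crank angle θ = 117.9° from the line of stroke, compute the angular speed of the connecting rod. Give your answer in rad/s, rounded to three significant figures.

ω = 74.52 rad/s (converted from 11.86 rev/s).
The rod makes angle φ with the slider axis where L sinφ = r sinθ; differentiating, L cosφ·φ̇ = r ω cosθ.
L cosφ = √(L² − r² sin²θ) = 0.1842 m.
|ω_rod| = r ω |cosθ| / √(L² − r² sin²θ) = 0.0621·74.52·0.46793/0.1842 = 11.756 rad/s.

11.8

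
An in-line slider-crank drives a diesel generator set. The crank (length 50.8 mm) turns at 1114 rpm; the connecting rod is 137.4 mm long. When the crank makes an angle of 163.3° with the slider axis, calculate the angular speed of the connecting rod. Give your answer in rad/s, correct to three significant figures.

41.5

ω = 116.7 rad/s (converted from 1114 rpm).
The rod makes angle φ with the slider axis where L sinφ = r sinθ; differentiating, L cosφ·φ̇ = r ω cosθ.
L cosφ = √(L² − r² sin²θ) = 0.13662 m.
|ω_rod| = r ω |cosθ| / √(L² − r² sin²θ) = 0.0508·116.7·0.95782/0.13662 = 41.547 rad/s.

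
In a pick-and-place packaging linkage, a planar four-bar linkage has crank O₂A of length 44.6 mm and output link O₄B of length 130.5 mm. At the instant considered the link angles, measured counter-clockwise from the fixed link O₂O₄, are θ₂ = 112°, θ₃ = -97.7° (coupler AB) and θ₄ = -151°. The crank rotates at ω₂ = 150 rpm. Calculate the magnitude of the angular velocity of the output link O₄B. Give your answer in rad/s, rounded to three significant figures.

ω₂ = 15.71 rad/s (from 150 rpm).
Differentiating the loop-closure r₂e^{iθ₂}+r₃e^{iθ₃}=r₁+r₄e^{iθ₄} gives r₂ω₂e^{iθ₂}+r₃ω₃e^{iθ₃}=r₄ω₄e^{iθ₄}.
Eliminating the other unknown: ω₄ = r₂ω₂ sin(θ₂−θ₃) / [r₄ sin(θ₄−θ₃)].
Numerator sine = -0.49546; denominator sine = -0.80178.
Result = 0.0446·15.71·(-0.49546) / (0.1305·(-0.80178)) = +3.3174 rad/s; magnitude 3.3174 rad/s.

3.32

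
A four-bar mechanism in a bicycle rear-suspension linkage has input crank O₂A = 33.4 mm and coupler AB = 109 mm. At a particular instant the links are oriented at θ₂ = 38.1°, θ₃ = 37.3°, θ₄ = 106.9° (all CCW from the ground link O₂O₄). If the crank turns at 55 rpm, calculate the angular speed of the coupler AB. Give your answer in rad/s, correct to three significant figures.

1.76

ω₂ = 5.76 rad/s (from 55 rpm).
Differentiating the loop-closure r₂e^{iθ₂}+r₃e^{iθ₃}=r₁+r₄e^{iθ₄} gives r₂ω₂e^{iθ₂}+r₃ω₃e^{iθ₃}=r₄ω₄e^{iθ₄}.
Eliminating the other unknown: ω₃ = r₂ω₂ sin(θ₄−θ₂) / [r₃ sin(θ₃−θ₄)].
Numerator sine = +0.93232; denominator sine = -0.93728.
Result = 0.0334·5.76·(+0.93232) / (0.109·(-0.93728)) = -1.7555 rad/s; magnitude 1.7555 rad/s.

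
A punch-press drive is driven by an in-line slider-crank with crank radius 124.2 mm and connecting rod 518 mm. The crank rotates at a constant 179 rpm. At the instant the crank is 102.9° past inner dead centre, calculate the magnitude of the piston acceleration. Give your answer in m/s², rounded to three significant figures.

ω = 2π·179/60 = 18.74 rad/s
x(θ) = r cosθ + √(L² − r² sin²θ); with ω constant, a = ω²·d²x/dθ².
d²x/dθ² = −r cosθ − r²(cos2θ)/√u − r⁴ sin²2θ/(4u^{3/2}),  u = L² − r² sin²θ = 0.253667 m².
Substituting r = 0.1242 m, L = 0.518 m, θ = 102.9°: d²x/dθ² = +0.055214 m.
a = ω²·d²x/dθ² = (18.74)²·(+0.055214) = +19.4 m/s²;  |a| = 19.4 m/s².

19.4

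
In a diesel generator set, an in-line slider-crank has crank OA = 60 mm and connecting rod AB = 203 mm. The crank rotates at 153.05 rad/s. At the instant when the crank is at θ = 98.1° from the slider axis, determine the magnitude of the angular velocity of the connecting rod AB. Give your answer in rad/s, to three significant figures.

6.67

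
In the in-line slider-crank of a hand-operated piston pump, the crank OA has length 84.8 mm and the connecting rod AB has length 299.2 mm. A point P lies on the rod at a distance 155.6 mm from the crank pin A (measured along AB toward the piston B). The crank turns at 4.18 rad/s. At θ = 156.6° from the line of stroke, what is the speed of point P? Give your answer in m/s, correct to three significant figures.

ω = 4.18 rad/s.  Crank-pin speed |V_A| = rω = 0.35446 m/s, perpendicular to OA.
Rod angle: sinφ = −(r/L) sinθ ⇒ φ = -6.463°; ω_rod = −rω cosθ/√(L²−r²sin²θ) = +1.0942 rad/s.
V_P = V_A + ω_rod × AP, with AP = 0.1556 m along the rod.
Components: V_Px = −rω sinθ − a·ω_rod·sinφ = -0.12161 m/s;  V_Py = rω cosθ + a·ω_rod·cosφ = -0.15613 m/s.
|V_P| = √(V_Px² + V_Py²) = 0.1979 m/s.

0.198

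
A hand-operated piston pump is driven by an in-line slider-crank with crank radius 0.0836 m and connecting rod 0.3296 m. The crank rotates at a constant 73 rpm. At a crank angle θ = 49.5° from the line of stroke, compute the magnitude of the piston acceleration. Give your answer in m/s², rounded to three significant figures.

3.00

ω = 2π·73/60 = 7.645 rad/s
x(θ) = r cosθ + √(L² − r² sin²θ); with ω constant, a = ω²·d²x/dθ².
d²x/dθ² = −r cosθ − r²(cos2θ)/√u − r⁴ sin²2θ/(4u^{3/2}),  u = L² − r² sin²θ = 0.104595 m².
Substituting r = 0.0836 m, L = 0.3296 m, θ = 49.5°: d²x/dθ² = -0.051265 m.
a = ω²·d²x/dθ² = (7.645)²·(-0.051265) = -2.9959 m/s²;  |a| = 2.9959 m/s².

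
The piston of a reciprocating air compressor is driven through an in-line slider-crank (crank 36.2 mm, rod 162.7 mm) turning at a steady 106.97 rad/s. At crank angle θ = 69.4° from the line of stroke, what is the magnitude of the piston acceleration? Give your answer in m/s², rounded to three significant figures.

75.4

ω = 107 rad/s
x(θ) = r cosθ + √(L² − r² sin²θ); with ω constant, a = ω²·d²x/dθ².
d²x/dθ² = −r cosθ − r²(cos2θ)/√u − r⁴ sin²2θ/(4u^{3/2}),  u = L² − r² sin²θ = 0.0253231 m².
Substituting r = 0.0362 m, L = 0.1627 m, θ = 69.4°: d²x/dθ² = -0.0065868 m.
a = ω²·d²x/dθ² = (107)²·(-0.0065868) = -75.37 m/s²;  |a| = 75.37 m/s².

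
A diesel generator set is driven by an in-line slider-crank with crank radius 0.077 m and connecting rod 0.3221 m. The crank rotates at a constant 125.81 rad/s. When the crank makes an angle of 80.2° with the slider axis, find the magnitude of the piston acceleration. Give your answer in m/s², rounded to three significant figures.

74.5

ω = 125.8 rad/s
x(θ) = r cosθ + √(L² − r² sin²θ); with ω constant, a = ω²·d²x/dθ².
d²x/dθ² = −r cosθ − r²(cos2θ)/√u − r⁴ sin²2θ/(4u^{3/2}),  u = L² − r² sin²θ = 0.0979912 m².
Substituting r = 0.077 m, L = 0.3221 m, θ = 80.2°: d²x/dθ² = +0.0047045 m.
a = ω²·d²x/dθ² = (125.8)²·(+0.0047045) = +74.464 m/s²;  |a| = 74.464 m/s².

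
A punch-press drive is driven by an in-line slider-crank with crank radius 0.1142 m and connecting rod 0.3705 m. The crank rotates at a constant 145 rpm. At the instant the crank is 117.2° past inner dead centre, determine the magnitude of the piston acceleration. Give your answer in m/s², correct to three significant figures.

ω = 2π·145/60 = 15.18 rad/s
x(θ) = r cosθ + √(L² − r² sin²θ); with ω constant, a = ω²·d²x/dθ².
d²x/dθ² = −r cosθ − r²(cos2θ)/√u − r⁴ sin²2θ/(4u^{3/2}),  u = L² − r² sin²θ = 0.126954 m².
Substituting r = 0.1142 m, L = 0.3705 m, θ = 117.2°: d²x/dθ² = +0.072886 m.
a = ω²·d²x/dθ² = (15.18)²·(+0.072886) = +16.805 m/s²;  |a| = 16.805 m/s².

16.8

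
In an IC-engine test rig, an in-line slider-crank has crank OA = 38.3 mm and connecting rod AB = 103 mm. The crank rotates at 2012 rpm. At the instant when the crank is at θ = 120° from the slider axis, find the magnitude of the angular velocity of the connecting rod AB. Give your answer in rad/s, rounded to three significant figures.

ω = 210.7 rad/s (converted from 2012 rpm).
The rod makes angle φ with the slider axis where L sinφ = r sinθ; differentiating, L cosφ·φ̇ = r ω cosθ.
L cosφ = √(L² − r² sin²θ) = 0.097513 m.
|ω_rod| = r ω |cosθ| / √(L² − r² sin²θ) = 0.0383·210.7·0.50000/0.097513 = 41.377 rad/s.

41.4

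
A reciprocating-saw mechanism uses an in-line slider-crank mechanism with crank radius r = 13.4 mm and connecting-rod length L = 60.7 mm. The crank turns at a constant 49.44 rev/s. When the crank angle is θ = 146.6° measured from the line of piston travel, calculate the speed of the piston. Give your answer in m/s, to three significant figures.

1.87

ω = 2π·49.4 = 310.6 rad/s
For an in-line slider-crank, x = r cosθ + √(L² − r² sin²θ), so v = −rω sinθ·[1 + r cosθ/√(L² − r² sin²θ)].
With r = 0.0134 m, L = 0.0607 m, θ = 146.6°: √(L² − r² sin²θ) = 0.06025 m.
v = −0.0134·310.6·0.55048·[1 + 0.0134·-0.83485/0.06025] = -1.866 m/s.
|v| = 1.866 m/s.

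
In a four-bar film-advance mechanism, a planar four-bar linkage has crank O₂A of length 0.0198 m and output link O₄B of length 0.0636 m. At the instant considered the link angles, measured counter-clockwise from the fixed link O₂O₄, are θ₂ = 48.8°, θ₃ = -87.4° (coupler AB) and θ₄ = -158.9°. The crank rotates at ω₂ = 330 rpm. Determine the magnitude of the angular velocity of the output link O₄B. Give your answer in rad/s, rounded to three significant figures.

7.85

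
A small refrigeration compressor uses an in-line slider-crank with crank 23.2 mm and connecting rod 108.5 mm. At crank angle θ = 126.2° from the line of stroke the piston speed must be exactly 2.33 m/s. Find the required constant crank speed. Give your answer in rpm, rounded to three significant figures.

1360

For an in-line slider-crank, |v_piston| = rω|sinθ|·[1 + r cosθ/√(L² − r² sin²θ)].
With r = 0.0232 m, L = 0.1085 m, θ = 126.2°: the bracketed kinematic factor |dx/dθ| = 0.016321 m.
ω = v/|dx/dθ| = 2.33/0.016321 = 142.76 rad/s.
N = 60ω/(2π) = 1363.2 rpm.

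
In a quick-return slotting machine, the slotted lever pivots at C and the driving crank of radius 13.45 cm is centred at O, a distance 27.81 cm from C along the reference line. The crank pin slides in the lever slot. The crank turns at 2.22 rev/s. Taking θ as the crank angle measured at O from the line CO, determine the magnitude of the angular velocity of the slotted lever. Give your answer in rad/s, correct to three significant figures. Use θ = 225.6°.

2.62

ω = 13.95 rad/s (from 2.22 rev/s).
Crank pin A relative to C: A = (d + r cosθ, r sinθ); lever angle φ = atan2(r sinθ, d + r cosθ).
Differentiating tanφ: φ̇ = rω(d cosθ + r)/(d² + r² + 2dr cosθ).
d² + r² + 2dr cosθ = |CA|² = 0.0430888 m²;  d cosθ + r = -0.060076 m.
|ω_lever| = |0.1345·13.95·-0.060076| / 0.0430888 = 2.6157 rad/s.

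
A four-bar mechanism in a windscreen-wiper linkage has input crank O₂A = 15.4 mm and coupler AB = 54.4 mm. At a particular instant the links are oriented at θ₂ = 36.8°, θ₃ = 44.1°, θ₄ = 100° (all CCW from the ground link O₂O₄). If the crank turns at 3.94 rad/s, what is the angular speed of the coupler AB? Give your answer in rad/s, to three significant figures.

ω₂ = 3.94 rad/s
Differentiating the loop-closure r₂e^{iθ₂}+r₃e^{iθ₃}=r₁+r₄e^{iθ₄} gives r₂ω₂e^{iθ₂}+r₃ω₃e^{iθ₃}=r₄ω₄e^{iθ₄}.
Eliminating the other unknown: ω₃ = r₂ω₂ sin(θ₄−θ₂) / [r₃ sin(θ₃−θ₄)].
Numerator sine = +0.89259; denominator sine = -0.82806.
Result = 0.0154·3.94·(+0.89259) / (0.0544·(-0.82806)) = -1.2023 rad/s; magnitude 1.2023 rad/s.

1.20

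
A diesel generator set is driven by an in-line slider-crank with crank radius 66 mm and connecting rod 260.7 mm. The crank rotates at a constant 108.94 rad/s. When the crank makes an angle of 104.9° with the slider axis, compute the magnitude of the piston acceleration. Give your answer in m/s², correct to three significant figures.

378

ω = 108.9 rad/s
x(θ) = r cosθ + √(L² − r² sin²θ); with ω constant, a = ω²·d²x/dθ².
d²x/dθ² = −r cosθ − r²(cos2θ)/√u − r⁴ sin²2θ/(4u^{3/2}),  u = L² − r² sin²θ = 0.0638965 m².
Substituting r = 0.066 m, L = 0.2607 m, θ = 104.9°: d²x/dθ² = +0.031852 m.
a = ω²·d²x/dθ² = (108.9)²·(+0.031852) = +378.02 m/s²;  |a| = 378.02 m/s².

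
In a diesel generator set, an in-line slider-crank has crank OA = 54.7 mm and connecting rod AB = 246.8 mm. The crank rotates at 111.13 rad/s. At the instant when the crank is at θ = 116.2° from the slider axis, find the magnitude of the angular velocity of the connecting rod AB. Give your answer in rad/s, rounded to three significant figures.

11.1

ω = 111.1 rad/s
The rod makes angle φ with the slider axis where L sinφ = r sinθ; differentiating, L cosφ·φ̇ = r ω cosθ.
L cosφ = √(L² − r² sin²θ) = 0.24187 m.
|ω_rod| = r ω |cosθ| / √(L² − r² sin²θ) = 0.0547·111.1·0.44151/0.24187 = 11.096 rad/s.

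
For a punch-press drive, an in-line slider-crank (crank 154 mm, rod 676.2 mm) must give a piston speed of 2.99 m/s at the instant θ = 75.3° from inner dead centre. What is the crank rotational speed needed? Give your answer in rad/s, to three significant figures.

18.9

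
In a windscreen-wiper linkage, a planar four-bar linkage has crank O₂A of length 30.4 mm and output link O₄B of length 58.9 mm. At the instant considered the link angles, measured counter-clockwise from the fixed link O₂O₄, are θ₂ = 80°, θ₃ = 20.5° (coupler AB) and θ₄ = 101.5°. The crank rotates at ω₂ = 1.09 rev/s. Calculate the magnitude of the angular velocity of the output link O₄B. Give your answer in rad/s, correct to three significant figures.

ω₂ = 6.849 rad/s (from 1.09 rev/s).
Differentiating the loop-closure r₂e^{iθ₂}+r₃e^{iθ₃}=r₁+r₄e^{iθ₄} gives r₂ω₂e^{iθ₂}+r₃ω₃e^{iθ₃}=r₄ω₄e^{iθ₄}.
Eliminating the other unknown: ω₄ = r₂ω₂ sin(θ₂−θ₃) / [r₄ sin(θ₄−θ₃)].
Numerator sine = +0.86163; denominator sine = +0.98769.
Result = 0.0304·6.849·(+0.86163) / (0.0589·(+0.98769)) = +3.0837 rad/s; magnitude 3.0837 rad/s.

3.08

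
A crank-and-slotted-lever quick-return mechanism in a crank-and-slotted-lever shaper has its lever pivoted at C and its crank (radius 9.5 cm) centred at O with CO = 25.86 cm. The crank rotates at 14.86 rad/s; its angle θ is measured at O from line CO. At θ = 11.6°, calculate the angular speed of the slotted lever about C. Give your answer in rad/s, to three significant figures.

3.96

ω = 14.86 rad/s
Crank pin A relative to C: A = (d + r cosθ, r sinθ); lever angle φ = atan2(r sinθ, d + r cosθ).
Differentiating tanφ: φ̇ = rω(d cosθ + r)/(d² + r² + 2dr cosθ).
d² + r² + 2dr cosθ = |CA|² = 0.124029 m²;  d cosθ + r = +0.34832 m.
|ω_lever| = |0.095·14.86·+0.34832| / 0.124029 = 3.9645 rad/s.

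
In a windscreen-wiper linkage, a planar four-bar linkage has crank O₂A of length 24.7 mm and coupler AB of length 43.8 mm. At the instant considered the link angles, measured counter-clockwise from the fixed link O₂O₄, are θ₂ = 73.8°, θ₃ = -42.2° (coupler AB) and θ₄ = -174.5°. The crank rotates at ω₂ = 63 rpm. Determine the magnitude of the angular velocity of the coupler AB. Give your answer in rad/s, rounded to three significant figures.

4.67

ω₂ = 6.597 rad/s (from 63 rpm).
Differentiating the loop-closure r₂e^{iθ₂}+r₃e^{iθ₃}=r₁+r₄e^{iθ₄} gives r₂ω₂e^{iθ₂}+r₃ω₃e^{iθ₃}=r₄ω₄e^{iθ₄}.
Eliminating the other unknown: ω₃ = r₂ω₂ sin(θ₄−θ₂) / [r₃ sin(θ₃−θ₄)].
Numerator sine = +0.92913; denominator sine = +0.73963.
Result = 0.0247·6.597·(+0.92913) / (0.0438·(+0.73963)) = +4.6736 rad/s; magnitude 4.6736 rad/s.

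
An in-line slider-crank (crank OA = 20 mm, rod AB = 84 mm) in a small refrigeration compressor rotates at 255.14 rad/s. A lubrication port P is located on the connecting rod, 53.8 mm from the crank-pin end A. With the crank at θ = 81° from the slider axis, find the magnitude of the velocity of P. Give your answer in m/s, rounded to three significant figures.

5.17

ω = 255.1 rad/s.  Crank-pin speed |V_A| = rω = 5.1028 m/s, perpendicular to OA.
Rod angle: sinφ = −(r/L) sinθ ⇒ φ = -13.601°; ω_rod = −rω cosθ/√(L²−r²sin²θ) = -9.7772 rad/s.
V_P = V_A + ω_rod × AP, with AP = 0.0538 m along the rod.
Components: V_Px = −rω sinθ − a·ω_rod·sinφ = -5.1637 m/s;  V_Py = rω cosθ + a·ω_rod·cosφ = +0.28699 m/s.
|V_P| = √(V_Px² + V_Py²) = 5.1716 m/s.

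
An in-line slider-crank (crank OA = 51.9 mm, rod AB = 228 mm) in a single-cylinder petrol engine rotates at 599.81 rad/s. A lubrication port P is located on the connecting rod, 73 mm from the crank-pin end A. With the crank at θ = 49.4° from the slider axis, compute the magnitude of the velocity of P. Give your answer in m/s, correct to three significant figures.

28.3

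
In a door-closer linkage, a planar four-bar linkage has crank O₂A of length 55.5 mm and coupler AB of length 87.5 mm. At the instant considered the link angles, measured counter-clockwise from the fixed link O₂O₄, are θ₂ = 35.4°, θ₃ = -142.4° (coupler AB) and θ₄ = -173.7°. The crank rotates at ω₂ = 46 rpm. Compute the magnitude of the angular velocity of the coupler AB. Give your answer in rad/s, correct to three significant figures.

2.86

ω₂ = 4.817 rad/s (from 46 rpm).
Differentiating the loop-closure r₂e^{iθ₂}+r₃e^{iθ₃}=r₁+r₄e^{iθ₄} gives r₂ω₂e^{iθ₂}+r₃ω₃e^{iθ₃}=r₄ω₄e^{iθ₄}.
Eliminating the other unknown: ω₃ = r₂ω₂ sin(θ₄−θ₂) / [r₃ sin(θ₃−θ₄)].
Numerator sine = +0.48634; denominator sine = +0.51952.
Result = 0.0555·4.817·(+0.48634) / (0.0875·(+0.51952)) = +2.8603 rad/s; magnitude 2.8603 rad/s.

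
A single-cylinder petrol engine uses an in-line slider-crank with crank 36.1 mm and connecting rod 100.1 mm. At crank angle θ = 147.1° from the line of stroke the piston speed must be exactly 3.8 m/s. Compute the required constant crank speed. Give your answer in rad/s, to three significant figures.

For an in-line slider-crank, |v_piston| = rω|sinθ|·[1 + r cosθ/√(L² − r² sin²θ)].
With r = 0.0361 m, L = 0.1001 m, θ = 147.1°: the bracketed kinematic factor |dx/dθ| = 0.013554 m.
ω = v/|dx/dθ| = 3.8/0.013554 = 280.36 rad/s.

280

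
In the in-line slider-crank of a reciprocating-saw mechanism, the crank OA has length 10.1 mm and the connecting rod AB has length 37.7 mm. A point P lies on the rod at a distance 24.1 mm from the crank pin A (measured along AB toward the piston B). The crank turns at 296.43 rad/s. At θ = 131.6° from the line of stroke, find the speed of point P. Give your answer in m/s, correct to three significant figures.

2.10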